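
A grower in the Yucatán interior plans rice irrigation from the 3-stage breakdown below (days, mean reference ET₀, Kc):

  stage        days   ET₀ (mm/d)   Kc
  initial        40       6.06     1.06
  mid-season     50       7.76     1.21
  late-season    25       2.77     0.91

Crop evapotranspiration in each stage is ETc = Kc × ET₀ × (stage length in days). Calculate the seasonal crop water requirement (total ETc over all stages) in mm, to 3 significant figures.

789 mm

initial: 1.06 × 6.06 × 40 = 256.94 mm
mid-season: 1.21 × 7.76 × 50 = 469.48 mm
late-season: 0.91 × 2.77 × 25 = 63.02 mm
Seasonal total = 789.44 mm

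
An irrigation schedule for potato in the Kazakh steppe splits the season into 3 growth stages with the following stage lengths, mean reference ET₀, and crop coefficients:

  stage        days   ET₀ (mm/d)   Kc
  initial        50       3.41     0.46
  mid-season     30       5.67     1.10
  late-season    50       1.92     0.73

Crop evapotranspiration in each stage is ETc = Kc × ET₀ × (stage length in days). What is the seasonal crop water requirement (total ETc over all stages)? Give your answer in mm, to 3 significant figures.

initial: 0.46 × 3.41 × 50 = 78.43 mm
mid-season: 1.10 × 5.67 × 30 = 187.11 mm
late-season: 0.73 × 1.92 × 50 = 70.08 mm
Seasonal total = 335.62 mm

336 mm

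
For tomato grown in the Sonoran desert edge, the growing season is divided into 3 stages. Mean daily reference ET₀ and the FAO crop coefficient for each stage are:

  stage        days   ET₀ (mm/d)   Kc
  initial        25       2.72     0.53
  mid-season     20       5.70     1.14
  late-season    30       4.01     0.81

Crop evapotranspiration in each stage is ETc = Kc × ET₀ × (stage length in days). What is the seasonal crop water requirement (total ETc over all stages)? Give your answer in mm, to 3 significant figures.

263 mm

initial: 0.53 × 2.72 × 25 = 36.04 mm
mid-season: 1.14 × 5.70 × 20 = 129.96 mm
late-season: 0.81 × 4.01 × 30 = 97.44 mm
Seasonal total = 263.44 mm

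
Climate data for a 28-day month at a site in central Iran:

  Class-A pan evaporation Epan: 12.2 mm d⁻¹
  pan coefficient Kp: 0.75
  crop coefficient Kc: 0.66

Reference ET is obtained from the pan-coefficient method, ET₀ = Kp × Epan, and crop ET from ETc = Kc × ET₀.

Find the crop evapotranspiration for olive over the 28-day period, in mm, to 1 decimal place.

ET₀ = 0.75 × 12.2 = 9.1500 mm/d
ETc = Kc × ET₀ = 0.66 × 9.1500 = 6.0390 mm/d
Over 28 days: 6.0390 × 28 = 169.092 mm

169.1 mm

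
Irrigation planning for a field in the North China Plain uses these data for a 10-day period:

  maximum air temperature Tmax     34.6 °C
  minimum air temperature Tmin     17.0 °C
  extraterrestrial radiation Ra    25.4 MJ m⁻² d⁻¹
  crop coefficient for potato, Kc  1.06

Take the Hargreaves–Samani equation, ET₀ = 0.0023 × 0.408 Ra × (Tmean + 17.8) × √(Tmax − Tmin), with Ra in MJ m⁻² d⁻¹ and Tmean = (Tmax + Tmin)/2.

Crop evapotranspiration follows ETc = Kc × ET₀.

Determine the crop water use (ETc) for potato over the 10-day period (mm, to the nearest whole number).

Tmean = (34.6 + 17.0)/2 = 25.80 °C
0.408 Ra = 0.408 × 25.4 = 10.3632 mm/d equivalent
ET₀ = 0.0023 × 10.3632 × (25.80 + 17.8) × √17.6 = 0.0023 × 10.3632 × 43.60 × 4.1952 = 4.3597 mm/d
ETc = Kc × ET₀ = 1.06 × 4.3597 = 4.6213 mm/d
Over 10 days: 4.6213 × 10 = 46.213 mm

46 mm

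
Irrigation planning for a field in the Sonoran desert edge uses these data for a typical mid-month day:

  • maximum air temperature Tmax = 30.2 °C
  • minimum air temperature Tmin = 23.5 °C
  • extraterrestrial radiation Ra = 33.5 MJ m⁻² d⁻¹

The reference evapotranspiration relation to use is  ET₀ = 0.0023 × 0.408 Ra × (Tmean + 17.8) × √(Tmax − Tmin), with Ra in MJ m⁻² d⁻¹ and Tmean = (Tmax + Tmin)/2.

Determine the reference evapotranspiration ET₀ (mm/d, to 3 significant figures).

Tmean = (30.2 + 23.5)/2 = 26.85 °C
0.408 Ra = 0.408 × 33.5 = 13.6680 mm/d equivalent
ET₀ = 0.0023 × 13.6680 × (26.85 + 17.8) × √6.7 = 0.0023 × 13.6680 × 44.65 × 2.5884 = 3.6332 mm/d

3.63 mm/d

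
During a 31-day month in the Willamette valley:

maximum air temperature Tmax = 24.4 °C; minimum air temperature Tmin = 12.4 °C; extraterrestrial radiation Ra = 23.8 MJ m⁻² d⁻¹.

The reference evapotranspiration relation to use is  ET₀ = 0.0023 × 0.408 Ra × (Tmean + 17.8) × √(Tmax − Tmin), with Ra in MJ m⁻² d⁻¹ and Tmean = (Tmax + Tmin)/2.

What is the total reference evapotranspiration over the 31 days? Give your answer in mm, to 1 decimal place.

86.8 mm

Tmean = (24.4 + 12.4)/2 = 18.40 °C
0.408 Ra = 0.408 × 23.8 = 9.7104 mm/d equivalent
ET₀ = 0.0023 × 9.7104 × (18.40 + 17.8) × √12.0 = 0.0023 × 9.7104 × 36.20 × 3.4641 = 2.8007 mm/d
Over 31 days: 2.8007 × 31 = 86.822 mm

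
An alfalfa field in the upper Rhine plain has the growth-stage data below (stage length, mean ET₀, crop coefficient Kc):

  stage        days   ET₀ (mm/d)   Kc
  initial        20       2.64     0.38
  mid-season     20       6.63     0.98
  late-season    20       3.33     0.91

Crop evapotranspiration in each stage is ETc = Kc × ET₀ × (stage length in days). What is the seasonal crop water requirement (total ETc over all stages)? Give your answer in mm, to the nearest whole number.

211 mm

initial: 0.38 × 2.64 × 20 = 20.06 mm
mid-season: 0.98 × 6.63 × 20 = 129.95 mm
late-season: 0.91 × 3.33 × 20 = 60.61 mm
Seasonal total = 210.62 mm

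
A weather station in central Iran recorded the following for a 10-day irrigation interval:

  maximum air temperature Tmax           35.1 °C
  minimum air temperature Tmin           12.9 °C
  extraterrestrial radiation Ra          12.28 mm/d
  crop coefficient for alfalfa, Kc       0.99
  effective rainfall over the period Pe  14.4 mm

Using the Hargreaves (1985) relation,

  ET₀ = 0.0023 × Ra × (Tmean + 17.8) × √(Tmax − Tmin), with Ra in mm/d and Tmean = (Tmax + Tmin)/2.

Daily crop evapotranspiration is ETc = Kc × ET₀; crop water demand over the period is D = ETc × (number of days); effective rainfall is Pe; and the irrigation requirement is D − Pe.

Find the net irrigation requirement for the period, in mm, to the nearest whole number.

Tmean = (35.1 + 12.9)/2 = 24.00 °C
ET₀ = 0.0023 × 12.28 × (24.00 + 17.8) × √22.2 = 0.0023 × 12.28 × 41.80 × 4.7117 = 5.5626 mm/d
ETc = Kc × ET₀ = 0.99 × 5.5626 = 5.5070 mm/d
Crop demand D = ETc × 10 d = 5.5070 × 10 = 55.070 mm
D − Pe = 55.070 − 14.4 = 40.670 mm

41 mm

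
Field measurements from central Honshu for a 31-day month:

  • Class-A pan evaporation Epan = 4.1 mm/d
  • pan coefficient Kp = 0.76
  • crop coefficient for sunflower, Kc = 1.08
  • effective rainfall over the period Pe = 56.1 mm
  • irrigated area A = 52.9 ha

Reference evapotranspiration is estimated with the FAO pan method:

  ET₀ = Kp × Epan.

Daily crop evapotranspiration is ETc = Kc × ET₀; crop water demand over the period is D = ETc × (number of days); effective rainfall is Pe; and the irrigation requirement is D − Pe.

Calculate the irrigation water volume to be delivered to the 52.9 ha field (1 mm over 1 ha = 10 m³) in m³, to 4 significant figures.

ET₀ = 0.76 × 4.1 = 3.1160 mm/d
ETc = Kc × ET₀ = 1.08 × 3.1160 = 3.3653 mm/d
Crop demand D = ETc × 31 d = 3.3653 × 31 = 104.324 mm
D − Pe = 104.324 − 56.1 = 48.224 mm
Volume = 48.224 mm × 52.9 ha × 10 = 25510.5 m³

25510 m³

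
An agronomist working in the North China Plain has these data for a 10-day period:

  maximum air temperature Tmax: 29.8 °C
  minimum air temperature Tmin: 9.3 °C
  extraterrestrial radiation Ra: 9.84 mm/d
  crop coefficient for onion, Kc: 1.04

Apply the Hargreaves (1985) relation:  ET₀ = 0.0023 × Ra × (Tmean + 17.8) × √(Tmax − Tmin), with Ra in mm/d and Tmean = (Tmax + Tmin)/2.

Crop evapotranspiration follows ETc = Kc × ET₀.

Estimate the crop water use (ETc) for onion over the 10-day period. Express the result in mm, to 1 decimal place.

Tmean = (29.8 + 9.3)/2 = 19.55 °C
ET₀ = 0.0023 × 9.84 × (19.55 + 17.8) × √20.5 = 0.0023 × 9.84 × 37.35 × 4.5277 = 3.8273 mm/d
ETc = Kc × ET₀ = 1.04 × 3.8273 = 3.9804 mm/d
Over 10 days: 3.9804 × 10 = 39.804 mm

39.8 mm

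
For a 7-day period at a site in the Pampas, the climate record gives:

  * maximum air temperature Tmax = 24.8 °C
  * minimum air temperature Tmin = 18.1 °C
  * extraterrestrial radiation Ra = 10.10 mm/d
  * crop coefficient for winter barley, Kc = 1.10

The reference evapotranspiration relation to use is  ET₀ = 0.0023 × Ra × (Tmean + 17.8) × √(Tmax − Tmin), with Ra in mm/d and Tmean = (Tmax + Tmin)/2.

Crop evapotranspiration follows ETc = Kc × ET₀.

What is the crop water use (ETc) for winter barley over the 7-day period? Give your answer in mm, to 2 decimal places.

Tmean = (24.8 + 18.1)/2 = 21.45 °C
ET₀ = 0.0023 × 10.10 × (21.45 + 17.8) × √6.7 = 0.0023 × 10.10 × 39.25 × 2.5884 = 2.3600 mm/d
ETc = Kc × ET₀ = 1.10 × 2.3600 = 2.5960 mm/d
Over 7 days: 2.5960 × 7 = 18.172 mm

18.17 mm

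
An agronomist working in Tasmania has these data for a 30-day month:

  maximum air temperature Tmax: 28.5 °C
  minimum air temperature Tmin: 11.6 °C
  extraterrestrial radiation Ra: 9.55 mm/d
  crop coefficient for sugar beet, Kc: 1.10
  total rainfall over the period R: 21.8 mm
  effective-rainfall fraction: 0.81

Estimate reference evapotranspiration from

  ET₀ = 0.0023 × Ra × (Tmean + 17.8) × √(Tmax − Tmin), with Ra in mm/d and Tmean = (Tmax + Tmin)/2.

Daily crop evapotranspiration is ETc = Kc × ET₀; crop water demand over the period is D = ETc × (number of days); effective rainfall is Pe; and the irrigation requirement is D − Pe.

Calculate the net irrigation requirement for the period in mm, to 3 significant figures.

95.1 mm

Tmean = (28.5 + 11.6)/2 = 20.05 °C
ET₀ = 0.0023 × 9.55 × (20.05 + 17.8) × √16.9 = 0.0023 × 9.55 × 37.85 × 4.1110 = 3.4178 mm/d
ETc = Kc × ET₀ = 1.10 × 3.4178 = 3.7596 mm/d
Crop demand D = ETc × 30 d = 3.7596 × 30 = 112.788 mm
Pe = 0.81 × 21.8 = 17.658 mm
D − Pe = 112.788 − 17.658 = 95.130 mm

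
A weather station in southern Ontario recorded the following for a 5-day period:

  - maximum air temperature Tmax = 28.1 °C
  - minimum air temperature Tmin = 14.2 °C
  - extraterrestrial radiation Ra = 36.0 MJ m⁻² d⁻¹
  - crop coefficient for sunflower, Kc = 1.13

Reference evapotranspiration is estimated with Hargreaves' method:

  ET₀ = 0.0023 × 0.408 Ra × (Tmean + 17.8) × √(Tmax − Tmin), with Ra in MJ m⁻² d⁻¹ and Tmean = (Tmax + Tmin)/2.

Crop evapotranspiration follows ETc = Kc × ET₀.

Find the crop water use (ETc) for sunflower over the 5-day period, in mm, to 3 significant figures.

Tmean = (28.1 + 14.2)/2 = 21.15 °C
0.408 Ra = 0.408 × 36.0 = 14.6880 mm/d equivalent
ET₀ = 0.0023 × 14.6880 × (21.15 + 17.8) × √13.9 = 0.0023 × 14.6880 × 38.95 × 3.7283 = 4.9058 mm/d
ETc = Kc × ET₀ = 1.13 × 4.9058 = 5.5436 mm/d
Over 5 days: 5.5436 × 5 = 27.718 mm

27.7 mm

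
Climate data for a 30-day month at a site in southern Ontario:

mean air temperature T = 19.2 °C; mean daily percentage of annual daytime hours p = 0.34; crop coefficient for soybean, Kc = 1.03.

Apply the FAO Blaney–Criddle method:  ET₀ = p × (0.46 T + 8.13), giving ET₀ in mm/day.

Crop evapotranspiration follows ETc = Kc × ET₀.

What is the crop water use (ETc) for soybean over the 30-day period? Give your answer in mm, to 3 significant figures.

ET₀ = 0.34 × (0.46 × 19.2 + 8.13) = 0.34 × 16.962 = 5.7671 mm/d
ETc = Kc × ET₀ = 1.03 × 5.7671 = 5.9401 mm/d
Over 30 days: 5.9401 × 30 = 178.203 mm

178 mm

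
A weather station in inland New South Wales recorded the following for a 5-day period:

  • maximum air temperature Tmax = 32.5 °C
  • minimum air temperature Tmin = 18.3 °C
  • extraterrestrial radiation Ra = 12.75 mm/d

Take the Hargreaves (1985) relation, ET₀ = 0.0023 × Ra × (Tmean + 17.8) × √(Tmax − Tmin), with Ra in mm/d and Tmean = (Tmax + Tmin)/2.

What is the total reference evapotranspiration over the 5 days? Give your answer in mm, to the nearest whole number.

Tmean = (32.5 + 18.3)/2 = 25.40 °C
ET₀ = 0.0023 × 12.75 × (25.40 + 17.8) × √14.2 = 0.0023 × 12.75 × 43.20 × 3.7683 = 4.7738 mm/d
Over 5 days: 4.7738 × 5 = 23.869 mm

24 mm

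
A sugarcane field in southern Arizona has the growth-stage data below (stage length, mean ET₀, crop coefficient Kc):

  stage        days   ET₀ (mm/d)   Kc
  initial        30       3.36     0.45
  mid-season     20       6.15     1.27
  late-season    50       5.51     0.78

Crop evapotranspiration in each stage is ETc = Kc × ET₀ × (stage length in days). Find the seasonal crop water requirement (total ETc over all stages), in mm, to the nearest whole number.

initial: 0.45 × 3.36 × 30 = 45.36 mm
mid-season: 1.27 × 6.15 × 20 = 156.21 mm
late-season: 0.78 × 5.51 × 50 = 214.89 mm
Seasonal total = 416.46 mm

416 mm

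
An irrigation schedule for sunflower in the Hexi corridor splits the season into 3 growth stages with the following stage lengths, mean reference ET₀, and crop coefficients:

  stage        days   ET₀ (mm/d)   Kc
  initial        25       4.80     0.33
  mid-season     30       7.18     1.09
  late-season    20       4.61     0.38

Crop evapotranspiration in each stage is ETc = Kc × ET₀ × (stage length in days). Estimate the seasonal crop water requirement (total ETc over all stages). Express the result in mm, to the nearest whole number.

initial: 0.33 × 4.80 × 25 = 39.60 mm
mid-season: 1.09 × 7.18 × 30 = 234.79 mm
late-season: 0.38 × 4.61 × 20 = 35.04 mm
Seasonal total = 309.43 mm

309 mm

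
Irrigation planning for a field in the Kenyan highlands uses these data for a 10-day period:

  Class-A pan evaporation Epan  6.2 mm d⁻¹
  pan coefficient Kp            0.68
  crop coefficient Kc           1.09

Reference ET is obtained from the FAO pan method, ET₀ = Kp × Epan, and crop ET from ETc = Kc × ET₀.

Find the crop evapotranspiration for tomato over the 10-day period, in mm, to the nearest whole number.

ET₀ = 0.68 × 6.2 = 4.2160 mm/d
ETc = Kc × ET₀ = 1.09 × 4.2160 = 4.5954 mm/d
Over 10 days: 4.5954 × 10 = 45.954 mm

46 mm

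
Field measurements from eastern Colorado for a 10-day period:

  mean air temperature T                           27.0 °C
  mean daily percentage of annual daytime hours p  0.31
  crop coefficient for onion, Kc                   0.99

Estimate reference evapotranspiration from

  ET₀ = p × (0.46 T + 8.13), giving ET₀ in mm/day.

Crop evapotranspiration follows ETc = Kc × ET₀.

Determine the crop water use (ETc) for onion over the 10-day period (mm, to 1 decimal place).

63.1 mm

ET₀ = 0.31 × (0.46 × 27.0 + 8.13) = 0.31 × 20.550 = 6.3705 mm/d
ETc = Kc × ET₀ = 0.99 × 6.3705 = 6.3068 mm/d
Over 10 days: 6.3068 × 10 = 63.068 mm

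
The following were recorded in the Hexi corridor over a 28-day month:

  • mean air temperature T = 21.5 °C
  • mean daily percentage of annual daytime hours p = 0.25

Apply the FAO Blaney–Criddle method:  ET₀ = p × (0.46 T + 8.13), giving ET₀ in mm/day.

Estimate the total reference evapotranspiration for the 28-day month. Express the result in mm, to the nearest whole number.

ET₀ = 0.25 × (0.46 × 21.5 + 8.13) = 0.25 × 18.020 = 4.5050 mm/d
Monthly total = 4.5050 × 28 = 126.140 mm

126 mm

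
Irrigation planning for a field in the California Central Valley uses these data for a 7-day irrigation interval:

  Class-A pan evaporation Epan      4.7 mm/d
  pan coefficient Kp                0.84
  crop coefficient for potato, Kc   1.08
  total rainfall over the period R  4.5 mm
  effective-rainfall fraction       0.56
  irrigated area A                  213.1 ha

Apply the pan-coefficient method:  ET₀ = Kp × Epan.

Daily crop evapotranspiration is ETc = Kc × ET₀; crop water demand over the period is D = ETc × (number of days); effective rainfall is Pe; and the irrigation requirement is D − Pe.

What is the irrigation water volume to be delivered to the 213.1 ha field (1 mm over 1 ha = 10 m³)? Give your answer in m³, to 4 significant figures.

58230 m³

ET₀ = 0.84 × 4.7 = 3.9480 mm/d
ETc = Kc × ET₀ = 1.08 × 3.9480 = 4.2638 mm/d
Crop demand D = ETc × 7 d = 4.2638 × 7 = 29.847 mm
Pe = 0.56 × 4.5 = 2.520 mm
D − Pe = 29.847 − 2.520 = 27.327 mm
Volume = 27.327 mm × 213.1 ha × 10 = 58233.8 m³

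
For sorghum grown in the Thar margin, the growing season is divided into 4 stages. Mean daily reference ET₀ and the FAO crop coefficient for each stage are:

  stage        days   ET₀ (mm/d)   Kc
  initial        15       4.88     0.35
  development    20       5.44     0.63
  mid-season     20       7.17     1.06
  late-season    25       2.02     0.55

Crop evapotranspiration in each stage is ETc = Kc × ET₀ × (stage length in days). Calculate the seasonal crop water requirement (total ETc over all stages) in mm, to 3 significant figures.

initial: 0.35 × 4.88 × 15 = 25.62 mm
development: 0.63 × 5.44 × 20 = 68.54 mm
mid-season: 1.06 × 7.17 × 20 = 152.00 mm
late-season: 0.55 × 2.02 × 25 = 27.78 mm
Seasonal total = 273.94 mm

274 mm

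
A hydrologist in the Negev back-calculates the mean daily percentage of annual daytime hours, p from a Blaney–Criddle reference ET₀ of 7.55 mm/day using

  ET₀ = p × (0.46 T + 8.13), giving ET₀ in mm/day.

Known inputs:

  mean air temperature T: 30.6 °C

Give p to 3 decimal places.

0.340

p = ET₀ / (0.46 T + 8.13) = 7.55 / (0.46 × 30.6 + 8.13) = 7.55 / 22.206 = 0.3400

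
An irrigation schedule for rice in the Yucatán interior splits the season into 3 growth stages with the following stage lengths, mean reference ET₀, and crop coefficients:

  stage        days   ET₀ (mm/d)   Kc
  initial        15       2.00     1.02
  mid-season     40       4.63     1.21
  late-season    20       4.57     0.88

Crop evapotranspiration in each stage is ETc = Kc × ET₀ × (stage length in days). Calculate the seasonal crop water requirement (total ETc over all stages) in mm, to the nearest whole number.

335 mm

initial: 1.02 × 2.00 × 15 = 30.60 mm
mid-season: 1.21 × 4.63 × 40 = 224.09 mm
late-season: 0.88 × 4.57 × 20 = 80.43 mm
Seasonal total = 335.12 mm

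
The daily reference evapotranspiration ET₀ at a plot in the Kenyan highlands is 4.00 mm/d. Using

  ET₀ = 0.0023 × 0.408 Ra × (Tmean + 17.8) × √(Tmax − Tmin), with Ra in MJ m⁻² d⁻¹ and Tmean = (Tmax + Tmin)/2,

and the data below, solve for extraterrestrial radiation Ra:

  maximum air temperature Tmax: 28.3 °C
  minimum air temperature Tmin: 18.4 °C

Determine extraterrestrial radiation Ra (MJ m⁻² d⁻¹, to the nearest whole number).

33 MJ m⁻² d⁻¹

Tmean = (28.3+18.4)/2 = 23.35 °C; ΔT = 9.9
Ra = ET₀ / [0.0023 × 0.408 × (Tmean+17.8) × √ΔT]
   = 4.00 / (0.0023 × 0.408 × 41.15 × 3.1464) = 32.922 MJ m⁻² d⁻¹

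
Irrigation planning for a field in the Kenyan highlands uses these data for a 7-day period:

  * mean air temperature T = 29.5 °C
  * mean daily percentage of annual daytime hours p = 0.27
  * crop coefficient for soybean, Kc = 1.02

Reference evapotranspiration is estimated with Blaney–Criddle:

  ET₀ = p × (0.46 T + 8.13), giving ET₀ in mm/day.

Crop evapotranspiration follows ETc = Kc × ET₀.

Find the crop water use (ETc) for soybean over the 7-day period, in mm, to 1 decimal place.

41.8 mm

ET₀ = 0.27 × (0.46 × 29.5 + 8.13) = 0.27 × 21.700 = 5.8590 mm/d
ETc = Kc × ET₀ = 1.02 × 5.8590 = 5.9762 mm/d
Over 7 days: 5.9762 × 7 = 41.833 mm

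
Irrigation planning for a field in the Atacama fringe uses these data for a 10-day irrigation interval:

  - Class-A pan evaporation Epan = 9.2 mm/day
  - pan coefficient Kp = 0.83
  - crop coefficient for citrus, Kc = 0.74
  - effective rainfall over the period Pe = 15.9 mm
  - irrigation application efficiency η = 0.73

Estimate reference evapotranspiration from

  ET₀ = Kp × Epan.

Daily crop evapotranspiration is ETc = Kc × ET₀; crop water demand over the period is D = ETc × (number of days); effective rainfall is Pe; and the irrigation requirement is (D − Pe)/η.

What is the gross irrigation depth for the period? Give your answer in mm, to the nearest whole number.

56 mm

ET₀ = 0.83 × 9.2 = 7.6360 mm/d
ETc = Kc × ET₀ = 0.74 × 7.6360 = 5.6506 mm/d
Crop demand D = ETc × 10 d = 5.6506 × 10 = 56.506 mm
D − Pe = 56.506 − 15.9 = 40.606 mm
Gross irrigation = 40.606 / 0.73 = 55.625 mm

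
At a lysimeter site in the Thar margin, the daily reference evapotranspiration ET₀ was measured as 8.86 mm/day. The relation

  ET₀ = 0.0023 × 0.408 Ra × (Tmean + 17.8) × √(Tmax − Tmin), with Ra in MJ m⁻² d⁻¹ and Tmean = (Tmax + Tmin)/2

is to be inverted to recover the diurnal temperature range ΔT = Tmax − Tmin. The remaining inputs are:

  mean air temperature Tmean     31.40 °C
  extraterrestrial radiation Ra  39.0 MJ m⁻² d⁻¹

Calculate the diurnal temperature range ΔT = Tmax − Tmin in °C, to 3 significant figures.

√ΔT = ET₀ / [0.0023 × 0.408 × Ra × (Tmean+17.8)] = 8.86 / (0.0023 × 15.9120 × 49.20) = 4.9206
ΔT = 4.9206² = 24.212 °C

24.2 °C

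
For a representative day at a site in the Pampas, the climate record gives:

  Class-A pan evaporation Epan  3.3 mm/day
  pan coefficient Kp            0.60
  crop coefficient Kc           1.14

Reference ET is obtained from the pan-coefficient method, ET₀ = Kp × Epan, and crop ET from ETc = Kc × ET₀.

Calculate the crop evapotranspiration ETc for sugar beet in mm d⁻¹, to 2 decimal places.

ET₀ = 0.60 × 3.3 = 1.9800 mm/d
ETc = Kc × ET₀ = 1.14 × 1.9800 = 2.2572 mm/d

2.26 mm d⁻¹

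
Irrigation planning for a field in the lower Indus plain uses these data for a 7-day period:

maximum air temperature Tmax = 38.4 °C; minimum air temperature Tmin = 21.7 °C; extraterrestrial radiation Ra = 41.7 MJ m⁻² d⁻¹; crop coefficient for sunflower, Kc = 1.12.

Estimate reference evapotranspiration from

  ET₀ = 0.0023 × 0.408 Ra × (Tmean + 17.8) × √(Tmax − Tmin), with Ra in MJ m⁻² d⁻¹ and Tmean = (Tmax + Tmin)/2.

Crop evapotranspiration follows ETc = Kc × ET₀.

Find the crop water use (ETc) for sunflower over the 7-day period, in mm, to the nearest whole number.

Tmean = (38.4 + 21.7)/2 = 30.05 °C
0.408 Ra = 0.408 × 41.7 = 17.0136 mm/d equivalent
ET₀ = 0.0023 × 17.0136 × (30.05 + 17.8) × √16.7 = 0.0023 × 17.0136 × 47.85 × 4.0866 = 7.6519 mm/d
ETc = Kc × ET₀ = 1.12 × 7.6519 = 8.5701 mm/d
Over 7 days: 8.5701 × 7 = 59.991 mm

60 mm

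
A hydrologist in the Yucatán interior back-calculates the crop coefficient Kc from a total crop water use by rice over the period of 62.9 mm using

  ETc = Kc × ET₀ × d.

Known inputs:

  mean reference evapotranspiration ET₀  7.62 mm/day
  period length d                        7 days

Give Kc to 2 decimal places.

1.18

ETc = Kc × ET₀ × d  ⇒  Kc = ETc / (ET₀ × d)
Kc = 62.9 / (7.62 × 7) = 62.9 / 53.34 = 1.1792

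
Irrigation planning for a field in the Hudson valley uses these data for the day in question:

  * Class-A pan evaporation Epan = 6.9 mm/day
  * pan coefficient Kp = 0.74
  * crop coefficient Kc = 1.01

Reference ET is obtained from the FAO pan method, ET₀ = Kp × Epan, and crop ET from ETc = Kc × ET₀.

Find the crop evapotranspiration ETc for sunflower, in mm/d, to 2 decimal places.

5.16 mm/d

ET₀ = 0.74 × 6.9 = 5.1060 mm/d
ETc = Kc × ET₀ = 1.01 × 5.1060 = 5.1571 mm/d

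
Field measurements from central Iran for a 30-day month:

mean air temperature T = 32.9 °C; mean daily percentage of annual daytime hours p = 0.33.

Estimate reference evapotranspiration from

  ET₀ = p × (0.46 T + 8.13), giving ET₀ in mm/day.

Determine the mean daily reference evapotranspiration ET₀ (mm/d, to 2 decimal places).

7.68 mm/d

ET₀ = 0.33 × (0.46 × 32.9 + 8.13) = 0.33 × 23.264 = 7.6771 mm/d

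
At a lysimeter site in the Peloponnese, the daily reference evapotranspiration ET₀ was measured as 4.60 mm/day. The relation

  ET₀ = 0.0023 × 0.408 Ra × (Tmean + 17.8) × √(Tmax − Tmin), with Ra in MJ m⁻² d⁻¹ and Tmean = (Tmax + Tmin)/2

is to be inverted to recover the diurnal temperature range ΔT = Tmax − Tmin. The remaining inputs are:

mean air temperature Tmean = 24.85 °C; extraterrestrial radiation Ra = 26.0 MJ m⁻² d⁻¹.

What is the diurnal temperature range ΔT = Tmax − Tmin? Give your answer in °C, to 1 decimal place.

√ΔT = ET₀ / [0.0023 × 0.408 × Ra × (Tmean+17.8)] = 4.60 / (0.0023 × 10.6080 × 42.65) = 4.4206
ΔT = 4.4206² = 19.542 °C

19.5 °C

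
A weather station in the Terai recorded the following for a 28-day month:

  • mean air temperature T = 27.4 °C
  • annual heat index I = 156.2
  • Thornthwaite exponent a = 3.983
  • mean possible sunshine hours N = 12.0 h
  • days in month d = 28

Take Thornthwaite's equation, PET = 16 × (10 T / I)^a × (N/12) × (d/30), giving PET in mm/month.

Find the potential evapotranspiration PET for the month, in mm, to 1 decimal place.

140.1 mm

10T/I = 10 × 27.4 / 156.2 = 1.7542
(10T/I)^a = 1.7542^3.983 = 9.3792
Uncorrected PET = 16 × 9.3792 = 150.067 mm
Correction = (N/12)(d/30) = (12.0/12)(28/30) = 0.9333
PET = 150.067 × 0.9333 = 140.058 mm/month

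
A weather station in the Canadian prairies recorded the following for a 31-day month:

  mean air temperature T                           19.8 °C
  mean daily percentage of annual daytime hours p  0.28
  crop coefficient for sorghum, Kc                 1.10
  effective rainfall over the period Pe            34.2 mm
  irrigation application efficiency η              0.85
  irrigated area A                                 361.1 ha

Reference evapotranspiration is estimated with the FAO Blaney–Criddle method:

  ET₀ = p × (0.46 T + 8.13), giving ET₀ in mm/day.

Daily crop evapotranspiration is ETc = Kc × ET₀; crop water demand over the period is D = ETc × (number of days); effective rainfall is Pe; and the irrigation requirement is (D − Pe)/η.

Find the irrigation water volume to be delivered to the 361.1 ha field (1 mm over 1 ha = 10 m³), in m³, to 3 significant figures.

554000 m³

ET₀ = 0.28 × (0.46 × 19.8 + 8.13) = 0.28 × 17.238 = 4.8266 mm/d
ETc = Kc × ET₀ = 1.10 × 4.8266 = 5.3093 mm/d
Crop demand D = ETc × 31 d = 5.3093 × 31 = 164.588 mm
D − Pe = 164.588 − 34.2 = 130.388 mm
Gross irrigation = 130.388 / 0.85 = 153.398 mm
Volume = 153.398 mm × 361.1 ha × 10 = 553920.2 m³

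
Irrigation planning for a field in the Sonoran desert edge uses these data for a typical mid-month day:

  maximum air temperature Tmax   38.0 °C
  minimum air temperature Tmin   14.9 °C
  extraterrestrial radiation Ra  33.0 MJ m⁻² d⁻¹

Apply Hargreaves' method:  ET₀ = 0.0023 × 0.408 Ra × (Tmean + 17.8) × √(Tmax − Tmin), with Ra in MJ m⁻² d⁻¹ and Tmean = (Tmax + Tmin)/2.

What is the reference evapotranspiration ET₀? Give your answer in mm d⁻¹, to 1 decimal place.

Tmean = (38.0 + 14.9)/2 = 26.45 °C
0.408 Ra = 0.408 × 33.0 = 13.4640 mm/d equivalent
ET₀ = 0.0023 × 13.4640 × (26.45 + 17.8) × √23.1 = 0.0023 × 13.4640 × 44.25 × 4.8062 = 6.5859 mm/d

6.6 mm d⁻¹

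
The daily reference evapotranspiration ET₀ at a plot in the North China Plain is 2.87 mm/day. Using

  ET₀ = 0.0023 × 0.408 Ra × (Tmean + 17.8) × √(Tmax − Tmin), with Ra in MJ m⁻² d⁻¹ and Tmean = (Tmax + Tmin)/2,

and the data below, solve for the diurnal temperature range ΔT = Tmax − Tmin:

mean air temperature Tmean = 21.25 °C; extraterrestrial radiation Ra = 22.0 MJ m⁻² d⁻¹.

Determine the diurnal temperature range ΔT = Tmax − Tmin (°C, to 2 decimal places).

√ΔT = ET₀ / [0.0023 × 0.408 × Ra × (Tmean+17.8)] = 2.87 / (0.0023 × 8.9760 × 39.05) = 3.5600
ΔT = 3.5600² = 12.674 °C

12.67 °C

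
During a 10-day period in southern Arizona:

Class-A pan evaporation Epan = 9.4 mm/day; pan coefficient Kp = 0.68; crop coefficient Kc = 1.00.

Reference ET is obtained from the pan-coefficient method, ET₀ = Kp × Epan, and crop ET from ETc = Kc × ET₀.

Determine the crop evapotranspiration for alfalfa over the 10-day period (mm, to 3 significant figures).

63.9 mm

ET₀ = 0.68 × 9.4 = 6.3920 mm/d
ETc = Kc × ET₀ = 1.00 × 6.3920 = 6.3920 mm/d
Over 10 days: 6.3920 × 10 = 63.920 mm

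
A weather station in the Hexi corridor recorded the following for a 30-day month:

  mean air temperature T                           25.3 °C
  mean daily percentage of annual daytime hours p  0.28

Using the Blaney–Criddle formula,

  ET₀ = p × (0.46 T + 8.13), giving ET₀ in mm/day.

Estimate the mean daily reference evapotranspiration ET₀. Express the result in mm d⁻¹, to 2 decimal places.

ET₀ = 0.28 × (0.46 × 25.3 + 8.13) = 0.28 × 19.768 = 5.5350 mm/d

5.54 mm d⁻¹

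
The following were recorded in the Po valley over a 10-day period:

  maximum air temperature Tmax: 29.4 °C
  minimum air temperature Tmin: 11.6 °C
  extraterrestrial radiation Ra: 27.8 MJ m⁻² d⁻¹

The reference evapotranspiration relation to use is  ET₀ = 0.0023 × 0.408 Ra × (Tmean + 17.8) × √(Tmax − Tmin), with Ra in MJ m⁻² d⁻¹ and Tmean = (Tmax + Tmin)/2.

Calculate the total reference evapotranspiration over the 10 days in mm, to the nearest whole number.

Tmean = (29.4 + 11.6)/2 = 20.50 °C
0.408 Ra = 0.408 × 27.8 = 11.3424 mm/d equivalent
ET₀ = 0.0023 × 11.3424 × (20.50 + 17.8) × √17.8 = 0.0023 × 11.3424 × 38.30 × 4.2190 = 4.2154 mm/d
Over 10 days: 4.2154 × 10 = 42.154 mm

42 mm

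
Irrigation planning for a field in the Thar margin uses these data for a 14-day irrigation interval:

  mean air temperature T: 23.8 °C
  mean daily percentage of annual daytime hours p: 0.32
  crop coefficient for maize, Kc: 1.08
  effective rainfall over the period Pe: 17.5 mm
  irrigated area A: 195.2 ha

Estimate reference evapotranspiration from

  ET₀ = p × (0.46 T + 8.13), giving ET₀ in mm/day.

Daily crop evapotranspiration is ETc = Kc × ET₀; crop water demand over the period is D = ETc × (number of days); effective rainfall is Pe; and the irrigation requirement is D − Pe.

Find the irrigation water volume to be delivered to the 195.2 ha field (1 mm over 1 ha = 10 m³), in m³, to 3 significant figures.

ET₀ = 0.32 × (0.46 × 23.8 + 8.13) = 0.32 × 19.078 = 6.1050 mm/d
ETc = Kc × ET₀ = 1.08 × 6.1050 = 6.5934 mm/d
Crop demand D = ETc × 14 d = 6.5934 × 14 = 92.308 mm
D − Pe = 92.308 − 17.5 = 74.808 mm
Volume = 74.808 mm × 195.2 ha × 10 = 146025.2 m³

146000 m³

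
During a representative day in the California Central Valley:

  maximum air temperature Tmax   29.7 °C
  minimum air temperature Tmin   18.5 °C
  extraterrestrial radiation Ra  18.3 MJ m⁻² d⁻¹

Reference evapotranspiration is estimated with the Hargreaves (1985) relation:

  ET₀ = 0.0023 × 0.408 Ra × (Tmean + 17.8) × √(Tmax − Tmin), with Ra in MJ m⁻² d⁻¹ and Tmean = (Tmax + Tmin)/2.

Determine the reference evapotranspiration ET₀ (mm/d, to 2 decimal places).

2.41 mm/d

Tmean = (29.7 + 18.5)/2 = 24.10 °C
0.408 Ra = 0.408 × 18.3 = 7.4664 mm/d equivalent
ET₀ = 0.0023 × 7.4664 × (24.10 + 17.8) × √11.2 = 0.0023 × 7.4664 × 41.90 × 3.3466 = 2.4080 mm/d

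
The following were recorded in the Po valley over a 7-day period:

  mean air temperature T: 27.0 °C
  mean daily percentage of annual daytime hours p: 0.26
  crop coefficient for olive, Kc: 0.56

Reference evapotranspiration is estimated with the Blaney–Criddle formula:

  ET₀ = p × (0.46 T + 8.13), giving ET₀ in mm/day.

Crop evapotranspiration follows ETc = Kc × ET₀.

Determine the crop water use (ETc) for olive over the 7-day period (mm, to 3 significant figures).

ET₀ = 0.26 × (0.46 × 27.0 + 8.13) = 0.26 × 20.550 = 5.3430 mm/d
ETc = Kc × ET₀ = 0.56 × 5.3430 = 2.9921 mm/d
Over 7 days: 2.9921 × 7 = 20.945 mm

20.9 mm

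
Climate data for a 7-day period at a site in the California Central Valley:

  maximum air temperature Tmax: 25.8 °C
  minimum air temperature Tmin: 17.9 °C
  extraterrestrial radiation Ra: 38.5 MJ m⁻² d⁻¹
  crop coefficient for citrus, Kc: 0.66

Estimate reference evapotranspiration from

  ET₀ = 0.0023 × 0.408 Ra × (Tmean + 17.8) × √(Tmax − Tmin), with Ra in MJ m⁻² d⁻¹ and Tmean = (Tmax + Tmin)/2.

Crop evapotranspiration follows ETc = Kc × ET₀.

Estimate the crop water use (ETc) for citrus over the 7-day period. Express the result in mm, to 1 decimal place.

18.6 mm

Tmean = (25.8 + 17.9)/2 = 21.85 °C
0.408 Ra = 0.408 × 38.5 = 15.7080 mm/d equivalent
ET₀ = 0.0023 × 15.7080 × (21.85 + 17.8) × √7.9 = 0.0023 × 15.7080 × 39.65 × 2.8107 = 4.0263 mm/d
ETc = Kc × ET₀ = 0.66 × 4.0263 = 2.6574 mm/d
Over 7 days: 2.6574 × 7 = 18.602 mm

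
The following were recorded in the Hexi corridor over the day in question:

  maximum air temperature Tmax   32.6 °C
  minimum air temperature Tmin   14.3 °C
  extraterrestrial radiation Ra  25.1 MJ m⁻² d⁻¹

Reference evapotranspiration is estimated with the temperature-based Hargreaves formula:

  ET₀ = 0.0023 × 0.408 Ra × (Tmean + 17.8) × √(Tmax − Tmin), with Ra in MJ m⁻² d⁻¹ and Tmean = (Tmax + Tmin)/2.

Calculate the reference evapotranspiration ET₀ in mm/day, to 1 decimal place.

Tmean = (32.6 + 14.3)/2 = 23.45 °C
0.408 Ra = 0.408 × 25.1 = 10.2408 mm/d equivalent
ET₀ = 0.0023 × 10.2408 × (23.45 + 17.8) × √18.3 = 0.0023 × 10.2408 × 41.25 × 4.2778 = 4.1563 mm/d

4.2 mm/day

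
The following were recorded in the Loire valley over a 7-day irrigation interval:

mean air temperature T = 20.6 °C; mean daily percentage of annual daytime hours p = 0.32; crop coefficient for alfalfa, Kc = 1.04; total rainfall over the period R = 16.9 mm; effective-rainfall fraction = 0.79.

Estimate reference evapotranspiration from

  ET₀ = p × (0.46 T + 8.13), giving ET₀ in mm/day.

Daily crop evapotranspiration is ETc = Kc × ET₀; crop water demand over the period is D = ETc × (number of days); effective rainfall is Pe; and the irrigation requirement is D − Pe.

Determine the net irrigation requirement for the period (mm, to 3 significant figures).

ET₀ = 0.32 × (0.46 × 20.6 + 8.13) = 0.32 × 17.606 = 5.6339 mm/d
ETc = Kc × ET₀ = 1.04 × 5.6339 = 5.8593 mm/d
Crop demand D = ETc × 7 d = 5.8593 × 7 = 41.015 mm
Pe = 0.79 × 16.9 = 13.351 mm
D − Pe = 41.015 − 13.351 = 27.664 mm

27.7 mm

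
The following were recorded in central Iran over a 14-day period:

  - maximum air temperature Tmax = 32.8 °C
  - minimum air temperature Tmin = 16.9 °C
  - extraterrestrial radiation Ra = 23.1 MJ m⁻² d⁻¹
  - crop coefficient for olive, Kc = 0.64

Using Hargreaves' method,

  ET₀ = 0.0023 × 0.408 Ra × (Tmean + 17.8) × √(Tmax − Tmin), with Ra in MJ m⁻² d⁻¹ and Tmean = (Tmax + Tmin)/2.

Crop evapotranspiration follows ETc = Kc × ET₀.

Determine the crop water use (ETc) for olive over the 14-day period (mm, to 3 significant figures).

Tmean = (32.8 + 16.9)/2 = 24.85 °C
0.408 Ra = 0.408 × 23.1 = 9.4248 mm/d equivalent
ET₀ = 0.0023 × 9.4248 × (24.85 + 17.8) × √15.9 = 0.0023 × 9.4248 × 42.65 × 3.9875 = 3.6865 mm/d
ETc = Kc × ET₀ = 0.64 × 3.6865 = 2.3594 mm/d
Over 14 days: 2.3594 × 14 = 33.032 mm

33.0 mm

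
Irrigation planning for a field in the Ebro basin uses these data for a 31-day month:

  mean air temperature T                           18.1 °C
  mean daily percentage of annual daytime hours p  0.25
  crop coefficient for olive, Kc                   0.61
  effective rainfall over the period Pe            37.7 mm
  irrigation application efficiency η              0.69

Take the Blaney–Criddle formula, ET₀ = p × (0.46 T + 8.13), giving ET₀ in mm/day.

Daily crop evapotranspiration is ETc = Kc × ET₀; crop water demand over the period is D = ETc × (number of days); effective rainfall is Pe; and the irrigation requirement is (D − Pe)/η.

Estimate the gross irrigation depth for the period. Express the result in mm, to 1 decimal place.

ET₀ = 0.25 × (0.46 × 18.1 + 8.13) = 0.25 × 16.456 = 4.1140 mm/d
ETc = Kc × ET₀ = 0.61 × 4.1140 = 2.5095 mm/d
Crop demand D = ETc × 31 d = 2.5095 × 31 = 77.795 mm
D − Pe = 77.795 − 37.7 = 40.095 mm
Gross irrigation = 40.095 / 0.69 = 58.109 mm

58.1 mm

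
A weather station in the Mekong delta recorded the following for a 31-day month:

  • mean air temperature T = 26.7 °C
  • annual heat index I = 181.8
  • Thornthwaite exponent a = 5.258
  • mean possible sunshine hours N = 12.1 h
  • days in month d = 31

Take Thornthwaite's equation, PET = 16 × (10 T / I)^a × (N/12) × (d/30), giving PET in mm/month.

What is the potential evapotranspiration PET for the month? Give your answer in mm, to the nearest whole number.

10T/I = 10 × 26.7 / 181.8 = 1.4686
(10T/I)^a = 1.4686^5.258 = 7.5436
Uncorrected PET = 16 × 7.5436 = 120.698 mm
Correction = (N/12)(d/30) = (12.1/12)(31/30) = 1.0419
PET = 120.698 × 1.0419 = 125.755 mm/month

126 mm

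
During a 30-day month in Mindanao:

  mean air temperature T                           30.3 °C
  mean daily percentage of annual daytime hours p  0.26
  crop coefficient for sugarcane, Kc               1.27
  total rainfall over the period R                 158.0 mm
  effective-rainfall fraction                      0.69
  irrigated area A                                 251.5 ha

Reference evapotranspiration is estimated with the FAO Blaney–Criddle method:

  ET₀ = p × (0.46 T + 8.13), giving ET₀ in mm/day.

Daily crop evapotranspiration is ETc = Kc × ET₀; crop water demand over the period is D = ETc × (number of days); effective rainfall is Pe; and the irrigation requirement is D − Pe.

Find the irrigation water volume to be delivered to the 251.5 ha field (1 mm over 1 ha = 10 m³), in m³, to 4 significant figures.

ET₀ = 0.26 × (0.46 × 30.3 + 8.13) = 0.26 × 22.068 = 5.7377 mm/d
ETc = Kc × ET₀ = 1.27 × 5.7377 = 7.2869 mm/d
Crop demand D = ETc × 30 d = 7.2869 × 30 = 218.607 mm
Pe = 0.69 × 158.0 = 109.020 mm
D − Pe = 218.607 − 109.020 = 109.587 mm
Volume = 109.587 mm × 251.5 ha × 10 = 275611.3 m³

275600 m³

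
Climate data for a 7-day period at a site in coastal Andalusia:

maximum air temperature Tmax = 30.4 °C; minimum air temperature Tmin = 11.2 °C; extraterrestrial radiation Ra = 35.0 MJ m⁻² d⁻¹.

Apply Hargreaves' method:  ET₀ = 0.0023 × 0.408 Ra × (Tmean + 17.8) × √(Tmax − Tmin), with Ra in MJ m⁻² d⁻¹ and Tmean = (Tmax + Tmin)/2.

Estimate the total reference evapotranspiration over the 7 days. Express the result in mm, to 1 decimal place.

Tmean = (30.4 + 11.2)/2 = 20.80 °C
0.408 Ra = 0.408 × 35.0 = 14.2800 mm/d equivalent
ET₀ = 0.0023 × 14.2800 × (20.80 + 17.8) × √19.2 = 0.0023 × 14.2800 × 38.60 × 4.3818 = 5.5552 mm/d
Over 7 days: 5.5552 × 7 = 38.886 mm

38.9 mm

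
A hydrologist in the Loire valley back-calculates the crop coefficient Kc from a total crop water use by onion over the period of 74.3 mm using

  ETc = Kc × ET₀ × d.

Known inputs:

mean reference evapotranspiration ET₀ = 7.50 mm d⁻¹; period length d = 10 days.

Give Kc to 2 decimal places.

0.99

ETc = Kc × ET₀ × d  ⇒  Kc = ETc / (ET₀ × d)
Kc = 74.3 / (7.50 × 10) = 74.3 / 75.00 = 0.9907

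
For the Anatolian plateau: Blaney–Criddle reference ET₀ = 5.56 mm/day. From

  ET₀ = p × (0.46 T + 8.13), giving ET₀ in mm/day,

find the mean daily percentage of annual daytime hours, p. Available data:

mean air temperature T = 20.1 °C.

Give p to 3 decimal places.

0.320

p = ET₀ / (0.46 T + 8.13) = 5.56 / (0.46 × 20.1 + 8.13) = 5.56 / 17.376 = 0.3200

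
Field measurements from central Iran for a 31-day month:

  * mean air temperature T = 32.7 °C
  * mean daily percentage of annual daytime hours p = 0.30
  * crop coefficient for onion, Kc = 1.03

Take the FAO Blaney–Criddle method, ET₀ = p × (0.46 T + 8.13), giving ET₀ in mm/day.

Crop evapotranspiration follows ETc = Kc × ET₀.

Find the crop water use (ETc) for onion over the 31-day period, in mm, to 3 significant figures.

ET₀ = 0.30 × (0.46 × 32.7 + 8.13) = 0.30 × 23.172 = 6.9516 mm/d
ETc = Kc × ET₀ = 1.03 × 6.9516 = 7.1601 mm/d
Over 31 days: 7.1601 × 31 = 221.963 mm

222 mm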